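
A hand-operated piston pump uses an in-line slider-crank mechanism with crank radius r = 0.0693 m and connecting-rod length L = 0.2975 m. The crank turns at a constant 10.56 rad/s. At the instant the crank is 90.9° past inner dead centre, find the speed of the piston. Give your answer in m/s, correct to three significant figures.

0.729

ω = 10.56 rad/s
For an in-line slider-crank, x = r cosθ + √(L² − r² sin²θ), so v = −rω sinθ·[1 + r cosθ/√(L² − r² sin²θ)].
With r = 0.0693 m, L = 0.2975 m, θ = 90.9°: √(L² − r² sin²θ) = 0.28932 m.
v = −0.0693·10.56·0.99988·[1 + 0.0693·-0.01571/0.28932] = -0.72896 m/s.
|v| = 0.72896 m/s.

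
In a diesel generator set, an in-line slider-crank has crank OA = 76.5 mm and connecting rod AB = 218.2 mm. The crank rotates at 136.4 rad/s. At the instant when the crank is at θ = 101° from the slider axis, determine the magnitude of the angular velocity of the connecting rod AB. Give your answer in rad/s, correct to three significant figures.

9.72

ω = 136.4 rad/s
The rod makes angle φ with the slider axis where L sinφ = r sinθ; differentiating, L cosφ·φ̇ = r ω cosθ.
L cosφ = √(L² − r² sin²θ) = 0.20487 m.
|ω_rod| = r ω |cosθ| / √(L² − r² sin²θ) = 0.0765·136.4·0.19081/0.20487 = 9.7184 rad/s.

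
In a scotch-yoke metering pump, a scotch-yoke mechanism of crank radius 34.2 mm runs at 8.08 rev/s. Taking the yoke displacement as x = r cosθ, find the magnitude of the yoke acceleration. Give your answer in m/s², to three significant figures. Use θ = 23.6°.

80.8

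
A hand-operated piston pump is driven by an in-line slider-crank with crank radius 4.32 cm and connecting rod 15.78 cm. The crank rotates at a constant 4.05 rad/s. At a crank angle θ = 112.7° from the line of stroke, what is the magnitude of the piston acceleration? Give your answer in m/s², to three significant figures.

ω = 4.05 rad/s
x(θ) = r cosθ + √(L² − r² sin²θ); with ω constant, a = ω²·d²x/dθ².
d²x/dθ² = −r cosθ − r²(cos2θ)/√u − r⁴ sin²2θ/(4u^{3/2}),  u = L² − r² sin²θ = 0.0233125 m².
Substituting r = 0.0432 m, L = 0.1578 m, θ = 112.7°: d²x/dθ² = +0.025129 m.
a = ω²·d²x/dθ² = (4.05)²·(+0.025129) = +0.41219 m/s²;  |a| = 0.41219 m/s².

0.412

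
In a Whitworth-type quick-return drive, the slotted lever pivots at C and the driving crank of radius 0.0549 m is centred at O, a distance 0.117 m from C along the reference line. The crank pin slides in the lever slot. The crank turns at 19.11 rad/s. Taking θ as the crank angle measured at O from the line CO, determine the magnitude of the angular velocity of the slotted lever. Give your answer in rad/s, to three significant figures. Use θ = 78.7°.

4.25

ω = 19.11 rad/s
Crank pin A relative to C: A = (d + r cosθ, r sinθ); lever angle φ = atan2(r sinθ, d + r cosθ).
Differentiating tanφ: φ̇ = rω(d cosθ + r)/(d² + r² + 2dr cosθ).
d² + r² + 2dr cosθ = |CA|² = 0.0192203 m²;  d cosθ + r = +0.077826 m.
|ω_lever| = |0.0549·19.11·+0.077826| / 0.0192203 = 4.2481 rad/s.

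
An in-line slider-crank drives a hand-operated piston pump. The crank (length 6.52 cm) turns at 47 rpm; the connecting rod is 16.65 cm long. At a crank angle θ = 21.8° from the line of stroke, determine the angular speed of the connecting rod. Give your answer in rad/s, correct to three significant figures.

ω = 4.922 rad/s (converted from 47 rpm).
The rod makes angle φ with the slider axis where L sinφ = r sinθ; differentiating, L cosφ·φ̇ = r ω cosθ.
L cosφ = √(L² − r² sin²θ) = 0.16473 m.
|ω_rod| = r ω |cosθ| / √(L² − r² sin²θ) = 0.0652·4.922·0.92849/0.16473 = 1.8087 rad/s.

1.81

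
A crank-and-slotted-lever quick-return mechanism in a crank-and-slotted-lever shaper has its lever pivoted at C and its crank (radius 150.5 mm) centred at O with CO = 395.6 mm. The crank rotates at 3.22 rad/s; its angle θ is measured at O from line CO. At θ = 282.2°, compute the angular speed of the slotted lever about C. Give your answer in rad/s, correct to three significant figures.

0.555

ω = 3.22 rad/s
Crank pin A relative to C: A = (d + r cosθ, r sinθ); lever angle φ = atan2(r sinθ, d + r cosθ).
Differentiating tanφ: φ̇ = rω(d cosθ + r)/(d² + r² + 2dr cosθ).
d² + r² + 2dr cosθ = |CA|² = 0.204313 m²;  d cosθ + r = +0.2341 m.
|ω_lever| = |0.1505·3.22·+0.2341| / 0.204313 = 0.55526 rad/s.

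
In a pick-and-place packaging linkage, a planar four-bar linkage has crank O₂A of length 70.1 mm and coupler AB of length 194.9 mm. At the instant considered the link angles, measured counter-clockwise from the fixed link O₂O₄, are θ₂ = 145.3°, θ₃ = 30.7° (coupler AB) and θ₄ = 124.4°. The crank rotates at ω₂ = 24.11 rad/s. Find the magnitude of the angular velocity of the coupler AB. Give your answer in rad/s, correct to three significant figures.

3.10

ω₂ = 24.11 rad/s
Differentiating the loop-closure r₂e^{iθ₂}+r₃e^{iθ₃}=r₁+r₄e^{iθ₄} gives r₂ω₂e^{iθ₂}+r₃ω₃e^{iθ₃}=r₄ω₄e^{iθ₄}.
Eliminating the other unknown: ω₃ = r₂ω₂ sin(θ₄−θ₂) / [r₃ sin(θ₃−θ₄)].
Numerator sine = -0.35674; denominator sine = -0.99792.
Result = 0.0701·24.11·(-0.35674) / (0.1949·(-0.99792)) = +3.1 rad/s; magnitude 3.1 rad/s.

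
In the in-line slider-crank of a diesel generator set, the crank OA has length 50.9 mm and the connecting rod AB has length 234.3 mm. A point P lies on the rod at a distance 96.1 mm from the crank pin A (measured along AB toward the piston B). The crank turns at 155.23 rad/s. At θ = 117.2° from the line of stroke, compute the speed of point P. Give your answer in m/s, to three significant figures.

7.06

ω = 155.2 rad/s.  Crank-pin speed |V_A| = rω = 7.9012 m/s, perpendicular to OA.
Rod angle: sinφ = −(r/L) sinθ ⇒ φ = -11.141°; ω_rod = −rω cosθ/√(L²−r²sin²θ) = +15.711 rad/s.
V_P = V_A + ω_rod × AP, with AP = 0.0961 m along the rod.
Components: V_Px = −rω sinθ − a·ω_rod·sinφ = -6.7357 m/s;  V_Py = rω cosθ + a·ω_rod·cosφ = -2.1303 m/s.
|V_P| = √(V_Px² + V_Py²) = 7.0646 m/s.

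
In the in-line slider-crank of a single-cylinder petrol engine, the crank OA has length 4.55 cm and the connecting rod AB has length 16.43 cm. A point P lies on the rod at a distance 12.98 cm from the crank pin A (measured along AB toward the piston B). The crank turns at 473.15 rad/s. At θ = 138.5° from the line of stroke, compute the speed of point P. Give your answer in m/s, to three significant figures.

12.4

ω = 473.1 rad/s.  Crank-pin speed |V_A| = rω = 21.528 m/s, perpendicular to OA.
Rod angle: sinφ = −(r/L) sinθ ⇒ φ = -10.574°; ω_rod = −rω cosθ/√(L²−r²sin²θ) = +99.831 rad/s.
V_P = V_A + ω_rod × AP, with AP = 0.1298 m along the rod.
Components: V_Px = −rω sinθ − a·ω_rod·sinφ = -11.887 m/s;  V_Py = rω cosθ + a·ω_rod·cosφ = -3.3857 m/s.
|V_P| = √(V_Px² + V_Py²) = 12.36 m/s.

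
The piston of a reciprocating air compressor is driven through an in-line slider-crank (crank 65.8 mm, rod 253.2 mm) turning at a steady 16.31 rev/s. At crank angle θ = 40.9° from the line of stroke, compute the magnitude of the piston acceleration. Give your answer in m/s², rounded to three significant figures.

551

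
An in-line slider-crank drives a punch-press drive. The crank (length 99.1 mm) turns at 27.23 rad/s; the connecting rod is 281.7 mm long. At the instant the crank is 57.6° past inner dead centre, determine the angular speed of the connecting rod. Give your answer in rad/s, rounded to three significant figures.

5.38

ω = 27.23 rad/s
The rod makes angle φ with the slider axis where L sinφ = r sinθ; differentiating, L cosφ·φ̇ = r ω cosθ.
L cosφ = √(L² − r² sin²θ) = 0.26899 m.
|ω_rod| = r ω |cosθ| / √(L² − r² sin²θ) = 0.0991·27.23·0.53583/0.26899 = 5.3755 rad/s.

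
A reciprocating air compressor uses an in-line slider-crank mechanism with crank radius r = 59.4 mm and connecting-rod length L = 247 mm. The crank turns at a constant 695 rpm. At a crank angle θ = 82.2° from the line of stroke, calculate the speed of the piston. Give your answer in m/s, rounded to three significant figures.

ω = 2π·695/60 = 72.78 rad/s
For an in-line slider-crank, x = r cosθ + √(L² − r² sin²θ), so v = −rω sinθ·[1 + r cosθ/√(L² − r² sin²θ)].
With r = 0.0594 m, L = 0.247 m, θ = 82.2°: √(L² − r² sin²θ) = 0.23989 m.
v = −0.0594·72.78·0.99075·[1 + 0.0594·0.13572/0.23989] = -4.4271 m/s.
|v| = 4.4271 m/s.

4.43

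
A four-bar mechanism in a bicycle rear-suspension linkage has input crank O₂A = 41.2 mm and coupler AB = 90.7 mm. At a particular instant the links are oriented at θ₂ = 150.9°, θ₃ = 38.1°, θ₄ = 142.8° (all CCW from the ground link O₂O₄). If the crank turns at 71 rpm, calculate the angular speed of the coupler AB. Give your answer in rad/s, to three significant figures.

0.492

ω₂ = 7.435 rad/s (from 71 rpm).
Differentiating the loop-closure r₂e^{iθ₂}+r₃e^{iθ₃}=r₁+r₄e^{iθ₄} gives r₂ω₂e^{iθ₂}+r₃ω₃e^{iθ₃}=r₄ω₄e^{iθ₄}.
Eliminating the other unknown: ω₃ = r₂ω₂ sin(θ₄−θ₂) / [r₃ sin(θ₃−θ₄)].
Numerator sine = -0.14090; denominator sine = -0.96727.
Result = 0.0412·7.435·(-0.14090) / (0.0907·(-0.96727)) = +0.49198 rad/s; magnitude 0.49198 rad/s.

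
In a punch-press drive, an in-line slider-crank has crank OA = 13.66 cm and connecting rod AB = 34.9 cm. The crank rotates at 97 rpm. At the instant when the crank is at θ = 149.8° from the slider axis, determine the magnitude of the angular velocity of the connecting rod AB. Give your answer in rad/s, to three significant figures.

3.50

ω = 10.16 rad/s (converted from 97 rpm).
The rod makes angle φ with the slider axis where L sinφ = r sinθ; differentiating, L cosφ·φ̇ = r ω cosθ.
L cosφ = √(L² − r² sin²θ) = 0.34217 m.
|ω_rod| = r ω |cosθ| / √(L² − r² sin²θ) = 0.1366·10.16·0.86427/0.34217 = 3.5048 rad/s.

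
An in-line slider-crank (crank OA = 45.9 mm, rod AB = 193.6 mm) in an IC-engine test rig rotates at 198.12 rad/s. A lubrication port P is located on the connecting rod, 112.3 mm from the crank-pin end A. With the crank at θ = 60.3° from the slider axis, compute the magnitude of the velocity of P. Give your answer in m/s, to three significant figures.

8.66

ω = 198.1 rad/s.  Crank-pin speed |V_A| = rω = 9.0937 m/s, perpendicular to OA.
Rod angle: sinφ = −(r/L) sinθ ⇒ φ = -11.885°; ω_rod = −rω cosθ/√(L²−r²sin²θ) = -23.782 rad/s.
V_P = V_A + ω_rod × AP, with AP = 0.1123 m along the rod.
Components: V_Px = −rω sinθ − a·ω_rod·sinφ = -8.4491 m/s;  V_Py = rω cosθ + a·ω_rod·cosφ = +1.8921 m/s.
|V_P| = √(V_Px² + V_Py²) = 8.6584 m/s.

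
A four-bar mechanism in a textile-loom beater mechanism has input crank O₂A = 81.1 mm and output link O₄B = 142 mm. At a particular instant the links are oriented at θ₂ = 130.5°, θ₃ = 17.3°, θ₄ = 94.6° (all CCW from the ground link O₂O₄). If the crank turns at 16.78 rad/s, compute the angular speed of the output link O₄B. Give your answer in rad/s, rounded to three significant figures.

ω₂ = 16.78 rad/s
Differentiating the loop-closure r₂e^{iθ₂}+r₃e^{iθ₃}=r₁+r₄e^{iθ₄} gives r₂ω₂e^{iθ₂}+r₃ω₃e^{iθ₃}=r₄ω₄e^{iθ₄}.
Eliminating the other unknown: ω₄ = r₂ω₂ sin(θ₂−θ₃) / [r₄ sin(θ₄−θ₃)].
Numerator sine = +0.91914; denominator sine = +0.97553.
Result = 0.0811·16.78·(+0.91914) / (0.142·(+0.97553)) = +9.0294 rad/s; magnitude 9.0294 rad/s.

9.03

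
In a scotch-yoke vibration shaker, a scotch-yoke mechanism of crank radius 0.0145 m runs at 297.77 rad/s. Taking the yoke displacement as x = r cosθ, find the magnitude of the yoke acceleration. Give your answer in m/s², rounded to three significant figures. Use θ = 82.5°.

168

ω = 297.8 rad/s
x = r cosθ ⇒ ẍ = −rω² cosθ (ω constant).
|a| = rω²|cosθ| = 0.0145·(297.8)²·|cos 82.5°| = 167.81 m/s².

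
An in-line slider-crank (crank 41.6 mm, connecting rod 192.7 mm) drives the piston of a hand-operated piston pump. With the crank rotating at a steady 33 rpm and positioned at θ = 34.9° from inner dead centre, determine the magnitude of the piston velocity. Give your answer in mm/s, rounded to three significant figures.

ω = 2π·33/60 = 3.456 rad/s
For an in-line slider-crank, x = r cosθ + √(L² − r² sin²θ), so v = −rω sinθ·[1 + r cosθ/√(L² − r² sin²θ)].
With r = 0.0416 m, L = 0.1927 m, θ = 34.9°: √(L² − r² sin²θ) = 0.19122 m.
v = −0.0416·3.456·0.57215·[1 + 0.0416·0.82015/0.19122] = -0.096927 m/s.
|v| = 0.096927 m/s = 96.927 mm/s.

96.9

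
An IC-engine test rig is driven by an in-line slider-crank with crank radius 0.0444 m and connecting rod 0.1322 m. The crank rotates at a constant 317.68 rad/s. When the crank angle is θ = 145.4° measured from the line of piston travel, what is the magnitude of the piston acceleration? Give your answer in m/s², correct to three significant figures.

ω = 317.7 rad/s
x(θ) = r cosθ + √(L² − r² sin²θ); with ω constant, a = ω²·d²x/dθ².
d²x/dθ² = −r cosθ − r²(cos2θ)/√u − r⁴ sin²2θ/(4u^{3/2}),  u = L² − r² sin²θ = 0.0168412 m².
Substituting r = 0.0444 m, L = 0.1322 m, θ = 145.4°: d²x/dθ² = +0.030764 m.
a = ω²·d²x/dθ² = (317.7)²·(+0.030764) = +3104.8 m/s²;  |a| = 3104.8 m/s².

3100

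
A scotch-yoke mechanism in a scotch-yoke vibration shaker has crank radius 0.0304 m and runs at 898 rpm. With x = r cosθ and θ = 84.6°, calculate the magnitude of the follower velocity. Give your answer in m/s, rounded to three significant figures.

2.85

ω = 94.04 rad/s (from 898 rpm).
x = r cosθ ⇒ ẋ = −rω sinθ.
|v| = rω|sinθ| = 0.0304·94.04·|sin 84.6°| = 2.8461 m/s.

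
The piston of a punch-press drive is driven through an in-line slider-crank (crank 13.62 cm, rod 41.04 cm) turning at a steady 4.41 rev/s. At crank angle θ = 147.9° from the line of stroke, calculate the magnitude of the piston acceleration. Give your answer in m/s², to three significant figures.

72.4

ω = 2π·4.41 = 27.71 rad/s
x(θ) = r cosθ + √(L² − r² sin²θ); with ω constant, a = ω²·d²x/dθ².
d²x/dθ² = −r cosθ − r²(cos2θ)/√u − r⁴ sin²2θ/(4u^{3/2}),  u = L² − r² sin²θ = 0.16319 m².
Substituting r = 0.1362 m, L = 0.4104 m, θ = 147.9°: d²x/dθ² = +0.094334 m.
a = ω²·d²x/dθ² = (27.71)²·(+0.094334) = +72.428 m/s²;  |a| = 72.428 m/s².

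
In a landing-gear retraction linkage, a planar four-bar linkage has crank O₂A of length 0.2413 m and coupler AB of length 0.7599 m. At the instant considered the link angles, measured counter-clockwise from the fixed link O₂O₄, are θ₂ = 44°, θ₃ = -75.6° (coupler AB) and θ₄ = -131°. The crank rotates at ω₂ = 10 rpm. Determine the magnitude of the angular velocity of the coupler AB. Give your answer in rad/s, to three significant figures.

0.0352

ω₂ = 1.047 rad/s (from 10 rpm).
Differentiating the loop-closure r₂e^{iθ₂}+r₃e^{iθ₃}=r₁+r₄e^{iθ₄} gives r₂ω₂e^{iθ₂}+r₃ω₃e^{iθ₃}=r₄ω₄e^{iθ₄}.
Eliminating the other unknown: ω₃ = r₂ω₂ sin(θ₄−θ₂) / [r₃ sin(θ₃−θ₄)].
Numerator sine = -0.08716; denominator sine = +0.82314.
Result = 0.2413·1.047·(-0.08716) / (0.7599·(+0.82314)) = -0.035209 rad/s; magnitude 0.035209 rad/s.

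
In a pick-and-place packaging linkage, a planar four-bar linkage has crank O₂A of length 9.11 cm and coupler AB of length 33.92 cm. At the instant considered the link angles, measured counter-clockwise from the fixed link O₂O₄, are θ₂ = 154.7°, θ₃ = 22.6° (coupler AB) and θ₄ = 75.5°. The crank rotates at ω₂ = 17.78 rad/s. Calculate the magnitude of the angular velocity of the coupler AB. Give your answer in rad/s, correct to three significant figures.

5.88

ω₂ = 17.78 rad/s
Differentiating the loop-closure r₂e^{iθ₂}+r₃e^{iθ₃}=r₁+r₄e^{iθ₄} gives r₂ω₂e^{iθ₂}+r₃ω₃e^{iθ₃}=r₄ω₄e^{iθ₄}.
Eliminating the other unknown: ω₃ = r₂ω₂ sin(θ₄−θ₂) / [r₃ sin(θ₃−θ₄)].
Numerator sine = -0.98229; denominator sine = -0.79758.
Result = 0.0911·17.78·(-0.98229) / (0.3392·(-0.79758)) = +5.8811 rad/s; magnitude 5.8811 rad/s.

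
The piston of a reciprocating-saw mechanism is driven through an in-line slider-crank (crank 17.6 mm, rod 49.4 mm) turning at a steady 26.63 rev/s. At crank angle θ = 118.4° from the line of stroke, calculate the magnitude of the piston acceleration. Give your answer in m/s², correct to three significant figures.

ω = 2π·26.6 = 167.3 rad/s
x(θ) = r cosθ + √(L² − r² sin²θ); with ω constant, a = ω²·d²x/dθ².
d²x/dθ² = −r cosθ − r²(cos2θ)/√u − r⁴ sin²2θ/(4u^{3/2}),  u = L² − r² sin²θ = 0.00220067 m².
Substituting r = 0.0176 m, L = 0.0494 m, θ = 118.4°: d²x/dθ² = +0.011824 m.
a = ω²·d²x/dθ² = (167.3)²·(+0.011824) = +331.03 m/s²;  |a| = 331.03 m/s².

331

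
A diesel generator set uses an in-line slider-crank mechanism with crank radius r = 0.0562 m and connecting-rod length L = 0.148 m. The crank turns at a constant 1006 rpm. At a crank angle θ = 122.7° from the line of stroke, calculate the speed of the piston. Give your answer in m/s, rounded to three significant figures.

3.90

ω = 2π·1006/60 = 105.3 rad/s
For an in-line slider-crank, x = r cosθ + √(L² − r² sin²θ), so v = −rω sinθ·[1 + r cosθ/√(L² − r² sin²θ)].
With r = 0.0562 m, L = 0.148 m, θ = 122.7°: √(L² − r² sin²θ) = 0.14024 m.
v = −0.0562·105.3·0.84151·[1 + 0.0562·-0.54024/0.14024] = -3.9036 m/s.
|v| = 3.9036 m/s.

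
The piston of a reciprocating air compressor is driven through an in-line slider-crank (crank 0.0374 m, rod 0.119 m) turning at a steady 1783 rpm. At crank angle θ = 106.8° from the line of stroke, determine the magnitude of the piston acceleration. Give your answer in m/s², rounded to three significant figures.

731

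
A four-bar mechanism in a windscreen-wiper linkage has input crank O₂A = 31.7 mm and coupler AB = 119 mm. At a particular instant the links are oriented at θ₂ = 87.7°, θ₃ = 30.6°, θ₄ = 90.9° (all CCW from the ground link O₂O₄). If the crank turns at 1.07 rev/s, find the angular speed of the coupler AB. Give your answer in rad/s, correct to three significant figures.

0.115

ω₂ = 6.723 rad/s (from 1.07 rev/s).
Differentiating the loop-closure r₂e^{iθ₂}+r₃e^{iθ₃}=r₁+r₄e^{iθ₄} gives r₂ω₂e^{iθ₂}+r₃ω₃e^{iθ₃}=r₄ω₄e^{iθ₄}.
Eliminating the other unknown: ω₃ = r₂ω₂ sin(θ₄−θ₂) / [r₃ sin(θ₃−θ₄)].
Numerator sine = +0.05582; denominator sine = -0.86863.
Result = 0.0317·6.723·(+0.05582) / (0.119·(-0.86863)) = -0.11509 rad/s; magnitude 0.11509 rad/s.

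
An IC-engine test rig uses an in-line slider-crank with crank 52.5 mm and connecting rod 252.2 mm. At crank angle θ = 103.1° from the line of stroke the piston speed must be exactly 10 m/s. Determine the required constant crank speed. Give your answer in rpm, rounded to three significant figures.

For an in-line slider-crank, |v_piston| = rω|sinθ|·[1 + r cosθ/√(L² − r² sin²θ)].
With r = 0.0525 m, L = 0.2522 m, θ = 103.1°: the bracketed kinematic factor |dx/dθ| = 0.04867 m.
ω = v/|dx/dθ| = 10/0.04867 = 205.47 rad/s.
N = 60ω/(2π) = 1962 rpm.

1960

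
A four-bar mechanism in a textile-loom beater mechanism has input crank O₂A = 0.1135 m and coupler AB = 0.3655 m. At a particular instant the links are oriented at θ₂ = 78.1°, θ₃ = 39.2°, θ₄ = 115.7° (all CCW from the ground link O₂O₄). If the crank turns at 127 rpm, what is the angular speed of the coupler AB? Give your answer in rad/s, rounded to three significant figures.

ω₂ = 13.3 rad/s (from 127 rpm).
Differentiating the loop-closure r₂e^{iθ₂}+r₃e^{iθ₃}=r₁+r₄e^{iθ₄} gives r₂ω₂e^{iθ₂}+r₃ω₃e^{iθ₃}=r₄ω₄e^{iθ₄}.
Eliminating the other unknown: ω₃ = r₂ω₂ sin(θ₄−θ₂) / [r₃ sin(θ₃−θ₄)].
Numerator sine = +0.61015; denominator sine = -0.97237.
Result = 0.1135·13.3·(+0.61015) / (0.3655·(-0.97237)) = -2.5914 rad/s; magnitude 2.5914 rad/s.

2.59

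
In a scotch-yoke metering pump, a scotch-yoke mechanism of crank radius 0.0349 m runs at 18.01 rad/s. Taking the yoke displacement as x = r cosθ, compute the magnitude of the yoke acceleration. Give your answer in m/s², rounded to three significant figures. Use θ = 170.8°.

ω = 18.01 rad/s
x = r cosθ ⇒ ẍ = −rω² cosθ (ω constant).
|a| = rω²|cosθ| = 0.0349·(18.01)²·|cos 170.8°| = 11.175 m/s².

11.2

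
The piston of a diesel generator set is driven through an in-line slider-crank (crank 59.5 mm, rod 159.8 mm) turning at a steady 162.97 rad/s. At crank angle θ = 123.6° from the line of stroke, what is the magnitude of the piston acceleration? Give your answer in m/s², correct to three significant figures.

1090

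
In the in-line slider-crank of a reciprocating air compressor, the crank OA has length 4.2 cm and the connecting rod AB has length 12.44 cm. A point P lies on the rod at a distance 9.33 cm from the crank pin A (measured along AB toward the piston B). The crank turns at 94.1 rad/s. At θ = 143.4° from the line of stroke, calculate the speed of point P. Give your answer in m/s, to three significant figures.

ω = 94.1 rad/s.  Crank-pin speed |V_A| = rω = 3.9522 m/s, perpendicular to OA.
Rod angle: sinφ = −(r/L) sinθ ⇒ φ = -11.613°; ω_rod = −rω cosθ/√(L²−r²sin²θ) = +26.039 rad/s.
V_P = V_A + ω_rod × AP, with AP = 0.0933 m along the rod.
Components: V_Px = −rω sinθ − a·ω_rod·sinφ = -1.8674 m/s;  V_Py = rω cosθ + a·ω_rod·cosφ = -0.79322 m/s.
|V_P| = √(V_Px² + V_Py²) = 2.0289 m/s.

2.03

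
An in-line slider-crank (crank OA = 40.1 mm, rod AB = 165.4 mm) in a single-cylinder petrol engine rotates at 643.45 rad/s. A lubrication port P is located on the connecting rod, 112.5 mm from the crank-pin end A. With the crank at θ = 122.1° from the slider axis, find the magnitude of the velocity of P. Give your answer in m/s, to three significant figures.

ω = 643.5 rad/s.  Crank-pin speed |V_A| = rω = 25.802 m/s, perpendicular to OA.
Rod angle: sinφ = −(r/L) sinθ ⇒ φ = -11.852°; ω_rod = −rω cosθ/√(L²−r²sin²θ) = +84.704 rad/s.
V_P = V_A + ω_rod × AP, with AP = 0.1125 m along the rod.
Components: V_Px = −rω sinθ − a·ω_rod·sinφ = -19.901 m/s;  V_Py = rω cosθ + a·ω_rod·cosφ = -4.3853 m/s.
|V_P| = √(V_Px² + V_Py²) = 20.378 m/s.

20.4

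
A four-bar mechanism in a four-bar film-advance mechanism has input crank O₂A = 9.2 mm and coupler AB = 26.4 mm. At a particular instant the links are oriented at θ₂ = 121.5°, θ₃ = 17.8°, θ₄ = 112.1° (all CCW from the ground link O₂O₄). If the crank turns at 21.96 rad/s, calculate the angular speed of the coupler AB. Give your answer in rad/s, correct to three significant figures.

1.25

ω₂ = 21.96 rad/s
Differentiating the loop-closure r₂e^{iθ₂}+r₃e^{iθ₃}=r₁+r₄e^{iθ₄} gives r₂ω₂e^{iθ₂}+r₃ω₃e^{iθ₃}=r₄ω₄e^{iθ₄}.
Eliminating the other unknown: ω₃ = r₂ω₂ sin(θ₄−θ₂) / [r₃ sin(θ₃−θ₄)].
Numerator sine = -0.16333; denominator sine = -0.99719.
Result = 0.0092·21.96·(-0.16333) / (0.0264·(-0.99719)) = +1.2534 rad/s; magnitude 1.2534 rad/s.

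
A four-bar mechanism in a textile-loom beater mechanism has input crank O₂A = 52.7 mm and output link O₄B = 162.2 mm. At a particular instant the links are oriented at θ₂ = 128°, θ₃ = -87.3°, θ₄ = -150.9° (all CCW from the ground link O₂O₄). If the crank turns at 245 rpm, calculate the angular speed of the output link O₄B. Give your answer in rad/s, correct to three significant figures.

5.38

ω₂ = 25.66 rad/s (from 245 rpm).
Differentiating the loop-closure r₂e^{iθ₂}+r₃e^{iθ₃}=r₁+r₄e^{iθ₄} gives r₂ω₂e^{iθ₂}+r₃ω₃e^{iθ₃}=r₄ω₄e^{iθ₄}.
Eliminating the other unknown: ω₄ = r₂ω₂ sin(θ₂−θ₃) / [r₄ sin(θ₄−θ₃)].
Numerator sine = -0.57786; denominator sine = -0.89571.
Result = 0.0527·25.66·(-0.57786) / (0.1622·(-0.89571)) = +5.3778 rad/s; magnitude 5.3778 rad/s.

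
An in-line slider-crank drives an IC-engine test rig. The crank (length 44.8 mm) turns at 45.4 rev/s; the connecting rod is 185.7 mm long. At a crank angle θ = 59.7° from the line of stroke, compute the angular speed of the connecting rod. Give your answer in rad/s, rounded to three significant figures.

35.5

ω = 285.3 rad/s (converted from 45.4 rev/s).
The rod makes angle φ with the slider axis where L sinφ = r sinθ; differentiating, L cosφ·φ̇ = r ω cosθ.
L cosφ = √(L² − r² sin²θ) = 0.18163 m.
|ω_rod| = r ω |cosθ| / √(L² − r² sin²θ) = 0.0448·285.3·0.50453/0.18163 = 35.499 rad/s.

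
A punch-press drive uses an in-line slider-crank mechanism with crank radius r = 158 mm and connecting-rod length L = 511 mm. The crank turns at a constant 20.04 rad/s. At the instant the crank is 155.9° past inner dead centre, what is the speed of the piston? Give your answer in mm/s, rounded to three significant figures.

ω = 20.04 rad/s
For an in-line slider-crank, x = r cosθ + √(L² − r² sin²θ), so v = −rω sinθ·[1 + r cosθ/√(L² − r² sin²θ)].
With r = 0.158 m, L = 0.511 m, θ = 155.9°: √(L² − r² sin²θ) = 0.50691 m.
v = −0.158·20.04·0.40833·[1 + 0.158·-0.91283/0.50691] = -0.92504 m/s.
|v| = 0.92504 m/s = 925.04 mm/s.

925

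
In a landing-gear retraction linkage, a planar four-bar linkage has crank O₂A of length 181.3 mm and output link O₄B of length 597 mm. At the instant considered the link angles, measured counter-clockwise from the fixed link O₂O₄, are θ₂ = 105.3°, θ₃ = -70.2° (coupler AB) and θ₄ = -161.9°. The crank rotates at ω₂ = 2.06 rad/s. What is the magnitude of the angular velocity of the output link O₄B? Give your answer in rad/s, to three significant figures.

ω₂ = 2.06 rad/s
Differentiating the loop-closure r₂e^{iθ₂}+r₃e^{iθ₃}=r₁+r₄e^{iθ₄} gives r₂ω₂e^{iθ₂}+r₃ω₃e^{iθ₃}=r₄ω₄e^{iθ₄}.
Eliminating the other unknown: ω₄ = r₂ω₂ sin(θ₂−θ₃) / [r₄ sin(θ₄−θ₃)].
Numerator sine = +0.07846; denominator sine = -0.99956.
Result = 0.1813·2.06·(+0.07846) / (0.597·(-0.99956)) = -0.049105 rad/s; magnitude 0.049105 rad/s.

0.0491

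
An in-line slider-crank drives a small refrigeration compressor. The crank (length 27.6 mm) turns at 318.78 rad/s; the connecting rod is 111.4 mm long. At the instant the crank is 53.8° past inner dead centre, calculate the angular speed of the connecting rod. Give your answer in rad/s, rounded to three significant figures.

ω = 318.8 rad/s
The rod makes angle φ with the slider axis where L sinφ = r sinθ; differentiating, L cosφ·φ̇ = r ω cosθ.
L cosφ = √(L² − r² sin²θ) = 0.10915 m.
|ω_rod| = r ω |cosθ| / √(L² − r² sin²θ) = 0.0276·318.8·0.59061/0.10915 = 47.607 rad/s.

47.6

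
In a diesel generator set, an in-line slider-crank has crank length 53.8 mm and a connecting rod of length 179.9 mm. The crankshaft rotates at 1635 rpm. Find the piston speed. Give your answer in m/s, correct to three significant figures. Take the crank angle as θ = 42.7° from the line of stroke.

7.65

ω = 2π·1635/60 = 171.2 rad/s
For an in-line slider-crank, x = r cosθ + √(L² − r² sin²θ), so v = −rω sinθ·[1 + r cosθ/√(L² − r² sin²θ)].
With r = 0.0538 m, L = 0.1799 m, θ = 42.7°: √(L² − r² sin²θ) = 0.17616 m.
v = −0.0538·171.2·0.67816·[1 + 0.0538·0.73491/0.17616] = -7.6489 m/s.
|v| = 7.6489 m/s.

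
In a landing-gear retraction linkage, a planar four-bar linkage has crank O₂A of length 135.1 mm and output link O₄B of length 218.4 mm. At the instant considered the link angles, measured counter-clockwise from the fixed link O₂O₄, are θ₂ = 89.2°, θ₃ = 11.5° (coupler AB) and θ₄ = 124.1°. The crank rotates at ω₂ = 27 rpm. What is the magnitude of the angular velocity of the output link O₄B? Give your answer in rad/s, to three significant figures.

1.85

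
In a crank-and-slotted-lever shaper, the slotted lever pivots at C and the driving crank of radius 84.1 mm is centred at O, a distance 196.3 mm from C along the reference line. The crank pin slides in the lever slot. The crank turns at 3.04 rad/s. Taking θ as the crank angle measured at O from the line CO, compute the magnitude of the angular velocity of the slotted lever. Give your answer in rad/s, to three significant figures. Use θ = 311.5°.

ω = 3.04 rad/s
Crank pin A relative to C: A = (d + r cosθ, r sinθ); lever angle φ = atan2(r sinθ, d + r cosθ).
Differentiating tanφ: φ̇ = rω(d cosθ + r)/(d² + r² + 2dr cosθ).
d² + r² + 2dr cosθ = |CA|² = 0.0674847 m²;  d cosθ + r = +0.21417 m.
|ω_lever| = |0.0841·3.04·+0.21417| / 0.0674847 = 0.81139 rad/s.

0.811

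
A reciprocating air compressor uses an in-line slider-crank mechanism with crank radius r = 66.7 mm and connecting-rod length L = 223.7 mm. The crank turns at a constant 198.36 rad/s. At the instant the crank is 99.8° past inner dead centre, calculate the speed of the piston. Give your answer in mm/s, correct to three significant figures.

12300

ω = 198.4 rad/s
For an in-line slider-crank, x = r cosθ + √(L² − r² sin²θ), so v = −rω sinθ·[1 + r cosθ/√(L² − r² sin²θ)].
With r = 0.0667 m, L = 0.2237 m, θ = 99.8°: √(L² − r² sin²θ) = 0.21383 m.
v = −0.0667·198.4·0.98541·[1 + 0.0667·-0.17021/0.21383] = -12.345 m/s.
|v| = 12.345 m/s = 12345 mm/s.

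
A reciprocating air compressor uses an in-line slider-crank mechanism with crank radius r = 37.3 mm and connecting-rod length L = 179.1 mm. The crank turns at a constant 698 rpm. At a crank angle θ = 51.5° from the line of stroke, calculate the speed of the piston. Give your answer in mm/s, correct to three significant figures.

2410

ω = 2π·698/60 = 73.09 rad/s
For an in-line slider-crank, x = r cosθ + √(L² − r² sin²θ), so v = −rω sinθ·[1 + r cosθ/√(L² − r² sin²θ)].
With r = 0.0373 m, L = 0.1791 m, θ = 51.5°: √(L² − r² sin²θ) = 0.17671 m.
v = −0.0373·73.09·0.78261·[1 + 0.0373·0.62251/0.17671] = -2.4141 m/s.
|v| = 2.4141 m/s = 2414.1 mm/s.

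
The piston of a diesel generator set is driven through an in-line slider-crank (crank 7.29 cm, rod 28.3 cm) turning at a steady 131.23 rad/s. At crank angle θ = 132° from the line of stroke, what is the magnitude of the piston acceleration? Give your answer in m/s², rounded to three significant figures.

869

ω = 131.2 rad/s
x(θ) = r cosθ + √(L² − r² sin²θ); with ω constant, a = ω²·d²x/dθ².
d²x/dθ² = −r cosθ − r²(cos2θ)/√u − r⁴ sin²2θ/(4u^{3/2}),  u = L² − r² sin²θ = 0.077154 m².
Substituting r = 0.0729 m, L = 0.283 m, θ = 132°: d²x/dθ² = +0.050454 m.
a = ω²·d²x/dθ² = (131.2)²·(+0.050454) = +868.88 m/s²;  |a| = 868.88 m/s².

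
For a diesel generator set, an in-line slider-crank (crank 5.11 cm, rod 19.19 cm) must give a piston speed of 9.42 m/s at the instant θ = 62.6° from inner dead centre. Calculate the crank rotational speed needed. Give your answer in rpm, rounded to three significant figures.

1760

For an in-line slider-crank, |v_piston| = rω|sinθ|·[1 + r cosθ/√(L² − r² sin²θ)].
With r = 0.0511 m, L = 0.1919 m, θ = 62.6°: the bracketed kinematic factor |dx/dθ| = 0.051089 m.
ω = v/|dx/dθ| = 9.42/0.051089 = 184.38 rad/s.
N = 60ω/(2π) = 1760.7 rpm.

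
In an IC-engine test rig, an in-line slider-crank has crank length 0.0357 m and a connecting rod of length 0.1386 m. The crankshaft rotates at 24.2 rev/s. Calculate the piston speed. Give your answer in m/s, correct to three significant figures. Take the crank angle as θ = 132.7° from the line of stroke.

3.28

ω = 2π·24.2 = 152.1 rad/s
For an in-line slider-crank, x = r cosθ + √(L² − r² sin²θ), so v = −rω sinθ·[1 + r cosθ/√(L² − r² sin²θ)].
With r = 0.0357 m, L = 0.1386 m, θ = 132.7°: √(L² − r² sin²θ) = 0.13609 m.
v = −0.0357·152.1·0.73491·[1 + 0.0357·-0.67816/0.13609] = -3.2797 m/s.
|v| = 3.2797 m/s.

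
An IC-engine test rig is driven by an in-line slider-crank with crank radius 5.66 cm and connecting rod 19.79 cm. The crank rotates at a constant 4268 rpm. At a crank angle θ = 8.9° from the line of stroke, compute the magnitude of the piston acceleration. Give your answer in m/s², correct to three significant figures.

14300

ω = 2π·4268/60 = 446.9 rad/s
x(θ) = r cosθ + √(L² − r² sin²θ); with ω constant, a = ω²·d²x/dθ².
d²x/dθ² = −r cosθ − r²(cos2θ)/√u − r⁴ sin²2θ/(4u^{3/2}),  u = L² − r² sin²θ = 0.0390877 m².
Substituting r = 0.0566 m, L = 0.1979 m, θ = 8.9°: d²x/dθ² = -0.071378 m.
a = ω²·d²x/dθ² = (446.9)²·(-0.071378) = -14258 m/s²;  |a| = 14258 m/s².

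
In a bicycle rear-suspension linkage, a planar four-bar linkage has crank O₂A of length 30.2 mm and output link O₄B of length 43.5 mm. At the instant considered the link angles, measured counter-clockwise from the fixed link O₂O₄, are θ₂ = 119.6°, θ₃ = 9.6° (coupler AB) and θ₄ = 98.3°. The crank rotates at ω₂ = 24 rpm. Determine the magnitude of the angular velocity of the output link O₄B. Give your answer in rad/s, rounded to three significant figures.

1.64

ω₂ = 2.513 rad/s (from 24 rpm).
Differentiating the loop-closure r₂e^{iθ₂}+r₃e^{iθ₃}=r₁+r₄e^{iθ₄} gives r₂ω₂e^{iθ₂}+r₃ω₃e^{iθ₃}=r₄ω₄e^{iθ₄}.
Eliminating the other unknown: ω₄ = r₂ω₂ sin(θ₂−θ₃) / [r₄ sin(θ₄−θ₃)].
Numerator sine = +0.93969; denominator sine = +0.99974.
Result = 0.0302·2.513·(+0.93969) / (0.0435·(+0.99974)) = +1.64 rad/s; magnitude 1.64 rad/s.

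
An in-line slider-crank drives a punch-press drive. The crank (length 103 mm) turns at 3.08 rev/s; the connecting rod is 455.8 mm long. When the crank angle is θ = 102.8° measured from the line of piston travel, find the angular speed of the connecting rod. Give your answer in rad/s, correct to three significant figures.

ω = 19.35 rad/s (converted from 3.08 rev/s).
The rod makes angle φ with the slider axis where L sinφ = r sinθ; differentiating, L cosφ·φ̇ = r ω cosθ.
L cosφ = √(L² − r² sin²θ) = 0.4446 m.
|ω_rod| = r ω |cosθ| / √(L² − r² sin²θ) = 0.103·19.35·0.22155/0.4446 = 0.99328 rad/s.

0.993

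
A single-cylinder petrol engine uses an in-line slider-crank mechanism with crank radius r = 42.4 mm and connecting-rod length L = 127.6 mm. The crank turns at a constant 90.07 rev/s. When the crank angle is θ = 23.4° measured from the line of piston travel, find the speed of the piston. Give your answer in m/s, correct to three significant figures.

12.5

ω = 2π·90.1 = 565.9 rad/s
For an in-line slider-crank, x = r cosθ + √(L² − r² sin²θ), so v = −rω sinθ·[1 + r cosθ/√(L² − r² sin²θ)].
With r = 0.0424 m, L = 0.1276 m, θ = 23.4°: √(L² − r² sin²θ) = 0.12648 m.
v = −0.0424·565.9·0.39715·[1 + 0.0424·0.91775/0.12648] = -12.461 m/s.
|v| = 12.461 m/s.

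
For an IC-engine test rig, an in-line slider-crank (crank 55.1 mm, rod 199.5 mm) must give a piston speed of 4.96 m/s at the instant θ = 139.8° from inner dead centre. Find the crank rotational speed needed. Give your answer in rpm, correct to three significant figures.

1700

For an in-line slider-crank, |v_piston| = rω|sinθ|·[1 + r cosθ/√(L² − r² sin²θ)].
With r = 0.0551 m, L = 0.1995 m, θ = 139.8°: the bracketed kinematic factor |dx/dθ| = 0.02794 m.
ω = v/|dx/dθ| = 4.96/0.02794 = 177.52 rad/s.
N = 60ω/(2π) = 1695.2 rpm.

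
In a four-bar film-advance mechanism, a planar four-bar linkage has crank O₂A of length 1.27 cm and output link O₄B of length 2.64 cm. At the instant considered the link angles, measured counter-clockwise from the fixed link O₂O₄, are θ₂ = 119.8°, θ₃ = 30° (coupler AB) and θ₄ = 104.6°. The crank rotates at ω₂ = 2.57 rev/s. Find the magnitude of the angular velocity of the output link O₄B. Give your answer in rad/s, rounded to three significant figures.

8.06

ω₂ = 16.15 rad/s (from 2.57 rev/s).
Differentiating the loop-closure r₂e^{iθ₂}+r₃e^{iθ₃}=r₁+r₄e^{iθ₄} gives r₂ω₂e^{iθ₂}+r₃ω₃e^{iθ₃}=r₄ω₄e^{iθ₄}.
Eliminating the other unknown: ω₄ = r₂ω₂ sin(θ₂−θ₃) / [r₄ sin(θ₄−θ₃)].
Numerator sine = +0.99999; denominator sine = +0.96410.
Result = 0.0127·16.15·(+0.99999) / (0.0264·(+0.96410)) = +8.0573 rad/s; magnitude 8.0573 rad/s.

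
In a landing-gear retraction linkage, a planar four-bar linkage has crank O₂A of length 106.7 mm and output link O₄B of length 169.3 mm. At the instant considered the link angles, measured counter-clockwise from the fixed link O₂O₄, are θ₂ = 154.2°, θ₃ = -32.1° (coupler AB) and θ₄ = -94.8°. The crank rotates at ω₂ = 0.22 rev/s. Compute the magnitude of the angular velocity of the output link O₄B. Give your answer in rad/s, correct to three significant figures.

0.108

ω₂ = 1.382 rad/s (from 0.22 rev/s).
Differentiating the loop-closure r₂e^{iθ₂}+r₃e^{iθ₃}=r₁+r₄e^{iθ₄} gives r₂ω₂e^{iθ₂}+r₃ω₃e^{iθ₃}=r₄ω₄e^{iθ₄}.
Eliminating the other unknown: ω₄ = r₂ω₂ sin(θ₂−θ₃) / [r₄ sin(θ₄−θ₃)].
Numerator sine = -0.10973; denominator sine = -0.88862.
Result = 0.1067·1.382·(-0.10973) / (0.1693·(-0.88862)) = +0.10758 rad/s; magnitude 0.10758 rad/s.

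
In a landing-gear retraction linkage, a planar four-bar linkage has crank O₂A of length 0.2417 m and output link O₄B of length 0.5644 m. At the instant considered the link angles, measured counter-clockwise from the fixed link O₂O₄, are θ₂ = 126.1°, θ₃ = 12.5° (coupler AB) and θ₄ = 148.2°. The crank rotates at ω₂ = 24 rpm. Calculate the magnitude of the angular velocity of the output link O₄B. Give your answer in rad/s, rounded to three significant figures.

1.41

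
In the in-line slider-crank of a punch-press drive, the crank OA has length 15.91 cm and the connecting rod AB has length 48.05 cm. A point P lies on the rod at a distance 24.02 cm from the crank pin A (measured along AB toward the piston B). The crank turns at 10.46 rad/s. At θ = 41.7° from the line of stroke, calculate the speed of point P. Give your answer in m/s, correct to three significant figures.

1.39

ω = 10.46 rad/s.  Crank-pin speed |V_A| = rω = 1.6642 m/s, perpendicular to OA.
Rod angle: sinφ = −(r/L) sinθ ⇒ φ = -12.725°; ω_rod = −rω cosθ/√(L²−r²sin²θ) = -2.6511 rad/s.
V_P = V_A + ω_rod × AP, with AP = 0.2402 m along the rod.
Components: V_Px = −rω sinθ − a·ω_rod·sinφ = -1.2473 m/s;  V_Py = rω cosθ + a·ω_rod·cosφ = +0.6214 m/s.
|V_P| = √(V_Px² + V_Py²) = 1.3935 m/s.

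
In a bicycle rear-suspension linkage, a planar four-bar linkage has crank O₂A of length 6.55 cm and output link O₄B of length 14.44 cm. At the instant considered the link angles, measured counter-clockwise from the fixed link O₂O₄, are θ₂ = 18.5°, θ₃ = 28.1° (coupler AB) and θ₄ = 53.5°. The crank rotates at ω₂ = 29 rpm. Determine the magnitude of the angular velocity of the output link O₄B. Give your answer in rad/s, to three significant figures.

ω₂ = 3.037 rad/s (from 29 rpm).
Differentiating the loop-closure r₂e^{iθ₂}+r₃e^{iθ₃}=r₁+r₄e^{iθ₄} gives r₂ω₂e^{iθ₂}+r₃ω₃e^{iθ₃}=r₄ω₄e^{iθ₄}.
Eliminating the other unknown: ω₄ = r₂ω₂ sin(θ₂−θ₃) / [r₄ sin(θ₄−θ₃)].
Numerator sine = -0.16677; denominator sine = +0.42894.
Result = 0.0655·3.037·(-0.16677) / (0.1444·(+0.42894)) = -0.53558 rad/s; magnitude 0.53558 rad/s.

0.536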